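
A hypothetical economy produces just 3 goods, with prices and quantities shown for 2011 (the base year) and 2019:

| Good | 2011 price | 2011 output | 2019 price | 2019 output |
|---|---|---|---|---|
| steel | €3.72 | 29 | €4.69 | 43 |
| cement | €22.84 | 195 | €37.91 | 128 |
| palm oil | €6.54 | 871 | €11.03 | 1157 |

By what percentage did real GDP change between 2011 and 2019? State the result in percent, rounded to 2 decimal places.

Real GDP 2011 = Nominal GDP 2011 = 3.72·29 + 22.84·195 + 6.54·871 = 10258.02.
Real GDP 2019 (at 2011 prices) = 3.72·43 + 22.84·128 + 6.54·1157 = 10650.26.
Real growth = 10650.26/10258.02 − 1 = 0.0382.

3.82%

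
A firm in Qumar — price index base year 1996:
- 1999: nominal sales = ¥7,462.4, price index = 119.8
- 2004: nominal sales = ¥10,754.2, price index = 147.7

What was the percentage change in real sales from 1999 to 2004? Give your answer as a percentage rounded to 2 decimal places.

Deflate each year: 1999 → 7462.4/1.198 = 6229.05; 2004 → 10754.2/1.477 = 7281.11.
So real sales changed by 7281.11/6229.05 − 1 = 0.1689, i.e. 16.89%.

16.89%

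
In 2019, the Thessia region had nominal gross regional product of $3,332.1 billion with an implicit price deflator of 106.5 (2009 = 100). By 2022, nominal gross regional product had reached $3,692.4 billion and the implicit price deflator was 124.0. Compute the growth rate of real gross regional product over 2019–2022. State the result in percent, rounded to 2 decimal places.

Real gross regional product 2019 = 3332.1 / 1.065 = 3128.73.
Real gross regional product 2022 = 3692.4 / 1.240 = 2977.74.
Real growth = 2977.74 / 3128.73 − 1 = -0.0483.

-4.83%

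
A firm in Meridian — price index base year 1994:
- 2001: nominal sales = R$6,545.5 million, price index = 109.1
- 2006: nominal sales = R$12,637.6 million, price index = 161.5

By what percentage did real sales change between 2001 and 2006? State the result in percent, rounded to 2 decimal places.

30.43%

Deflate each year: 2001 → 6545.5/1.091 = 5999.54; 2006 → 12637.6/1.615 = 7825.14.
So real sales changed by 7825.14/5999.54 − 1 = 0.3043, i.e. 30.43%.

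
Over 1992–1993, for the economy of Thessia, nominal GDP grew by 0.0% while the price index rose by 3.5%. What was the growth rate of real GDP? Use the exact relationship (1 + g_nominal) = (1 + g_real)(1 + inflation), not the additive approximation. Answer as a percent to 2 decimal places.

-3.38%

(1 + g_nom) = (1 + g_real)(1 + π), so g_real = 1.0000 / 1.0350 − 1 = -0.03382.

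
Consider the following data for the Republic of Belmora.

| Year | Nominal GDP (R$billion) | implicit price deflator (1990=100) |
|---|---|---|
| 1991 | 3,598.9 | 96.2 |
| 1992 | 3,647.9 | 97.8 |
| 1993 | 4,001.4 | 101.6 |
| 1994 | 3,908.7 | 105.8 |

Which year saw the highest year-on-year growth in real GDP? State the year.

1992: real = 3647.9/0.978 = 3729.96; growth vs 1991 (3741.06) = -0.30%.
1993: real = 4001.4/1.016 = 3938.39; growth vs 1992 (3729.96) = 5.59%.
1994: real = 3908.7/1.058 = 3694.42; growth vs 1993 (3938.39) = -6.19%.

1993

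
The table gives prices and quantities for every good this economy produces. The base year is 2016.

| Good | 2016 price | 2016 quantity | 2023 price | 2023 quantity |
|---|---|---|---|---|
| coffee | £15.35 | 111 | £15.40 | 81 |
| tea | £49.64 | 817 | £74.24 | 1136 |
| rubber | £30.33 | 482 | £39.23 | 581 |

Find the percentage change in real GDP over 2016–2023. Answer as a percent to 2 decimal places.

32.31%

Real GDP 2016 = Nominal GDP 2016 = 15.35·111 + 49.64·817 + 30.33·482 = 56878.79.
Real GDP 2023 (at 2016 prices) = 15.35·81 + 49.64·1136 + 30.33·581 = 75256.12.
Real growth = 75256.12/56878.79 − 1 = 0.3231.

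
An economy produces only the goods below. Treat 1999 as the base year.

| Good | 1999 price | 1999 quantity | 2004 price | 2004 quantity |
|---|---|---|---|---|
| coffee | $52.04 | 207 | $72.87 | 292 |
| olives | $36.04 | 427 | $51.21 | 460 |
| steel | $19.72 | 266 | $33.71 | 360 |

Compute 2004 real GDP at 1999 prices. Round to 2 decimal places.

Real GDP 2004 = Σ (p_1999 × q_2004) = 52.04·292 + 36.04·460 + 19.72·360 = 38873.28.

$38873.28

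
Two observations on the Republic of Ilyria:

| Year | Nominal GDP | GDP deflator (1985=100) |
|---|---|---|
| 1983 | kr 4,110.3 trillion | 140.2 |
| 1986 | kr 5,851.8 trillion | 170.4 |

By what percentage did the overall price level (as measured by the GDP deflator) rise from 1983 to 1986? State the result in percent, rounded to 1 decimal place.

21.5%

Price-level change = 170.4 / 140.2 − 1 = 0.2154.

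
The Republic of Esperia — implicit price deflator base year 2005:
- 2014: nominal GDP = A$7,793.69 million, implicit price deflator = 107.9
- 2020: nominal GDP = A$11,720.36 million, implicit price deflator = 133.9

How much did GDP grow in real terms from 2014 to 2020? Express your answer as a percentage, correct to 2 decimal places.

Deflate each year: 2014 → 7793.69/1.079 = 7223.07; 2020 → 11720.36/1.339 = 8753.07.
So real GDP changed by 8753.07/7223.07 − 1 = 0.2118, i.e. 21.18%.

21.18%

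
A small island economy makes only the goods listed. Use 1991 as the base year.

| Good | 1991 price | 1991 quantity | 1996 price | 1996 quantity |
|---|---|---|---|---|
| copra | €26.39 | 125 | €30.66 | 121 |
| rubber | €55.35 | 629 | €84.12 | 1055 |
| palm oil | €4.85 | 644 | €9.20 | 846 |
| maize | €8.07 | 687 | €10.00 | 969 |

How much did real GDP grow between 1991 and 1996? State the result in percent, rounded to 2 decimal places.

57.14%

Real GDP 1991 = Nominal GDP 1991 = 26.39·125 + 55.35·629 + 4.85·644 + 8.07·687 = 46781.39.
Real GDP 1996 (at 1991 prices) = 26.39·121 + 55.35·1055 + 4.85·846 + 8.07·969 = 73510.37.
Real growth = 73510.37/46781.39 − 1 = 0.5714.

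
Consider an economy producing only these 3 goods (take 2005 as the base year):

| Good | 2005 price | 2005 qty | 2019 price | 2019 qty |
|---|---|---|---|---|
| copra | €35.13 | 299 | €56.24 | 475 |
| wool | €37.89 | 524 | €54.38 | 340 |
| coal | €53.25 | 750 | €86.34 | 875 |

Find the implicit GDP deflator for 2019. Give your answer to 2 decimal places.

158.54

Nominal GDP 2019 = 56.24·475 + 54.38·340 + 86.34·875 = 120750.70.
Real GDP 2019 (at 2005 prices) = 35.13·475 + 37.89·340 + 53.25·875 = 76163.10.
Deflator = Nominal/Real × 100 = 120750.70/76163.10 × 100 = 158.542.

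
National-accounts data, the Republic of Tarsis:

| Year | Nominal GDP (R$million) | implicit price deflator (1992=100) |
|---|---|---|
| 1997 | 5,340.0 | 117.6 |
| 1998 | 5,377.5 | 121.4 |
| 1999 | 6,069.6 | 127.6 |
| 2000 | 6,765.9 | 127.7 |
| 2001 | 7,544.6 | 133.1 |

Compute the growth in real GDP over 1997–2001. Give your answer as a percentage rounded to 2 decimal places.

24.83%

Real GDP 1997 = 5340.0/1.176 = 4540.82.
Real GDP 2001 = 7544.6/1.331 = 5668.37.
Change = 5668.37/4540.82 − 1 = 0.2483.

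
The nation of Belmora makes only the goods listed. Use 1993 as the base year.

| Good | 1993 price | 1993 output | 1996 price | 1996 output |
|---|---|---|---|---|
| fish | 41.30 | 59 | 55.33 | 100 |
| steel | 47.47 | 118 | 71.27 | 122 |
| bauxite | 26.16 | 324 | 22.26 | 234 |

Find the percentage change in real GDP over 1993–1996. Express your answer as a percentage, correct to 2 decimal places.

Real GDP 1993 = Nominal GDP 1993 = 41.30·59 + 47.47·118 + 26.16·324 = 16514.00.
Real GDP 1996 (at 1993 prices) = 41.30·100 + 47.47·122 + 26.16·234 = 16042.78.
Real growth = 16042.78/16514.00 − 1 = -0.0285.

-2.85%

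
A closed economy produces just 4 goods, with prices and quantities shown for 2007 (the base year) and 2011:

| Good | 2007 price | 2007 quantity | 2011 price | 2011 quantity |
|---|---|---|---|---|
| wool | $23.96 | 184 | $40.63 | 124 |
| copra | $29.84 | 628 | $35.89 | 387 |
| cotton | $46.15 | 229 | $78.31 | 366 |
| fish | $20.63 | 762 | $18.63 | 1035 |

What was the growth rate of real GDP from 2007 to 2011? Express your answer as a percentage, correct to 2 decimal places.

Real GDP 2007 = Nominal GDP 2007 = 23.96·184 + 29.84·628 + 46.15·229 + 20.63·762 = 49436.57.
Real GDP 2011 (at 2007 prices) = 23.96·124 + 29.84·387 + 46.15·366 + 20.63·1035 = 52762.07.
Real growth = 52762.07/49436.57 − 1 = 0.0673.

6.73%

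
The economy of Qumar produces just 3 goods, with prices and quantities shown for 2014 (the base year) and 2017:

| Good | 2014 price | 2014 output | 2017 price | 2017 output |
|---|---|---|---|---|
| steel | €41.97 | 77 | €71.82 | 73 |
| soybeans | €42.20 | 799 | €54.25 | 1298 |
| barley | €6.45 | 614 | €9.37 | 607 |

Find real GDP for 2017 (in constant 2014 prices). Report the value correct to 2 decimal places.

Real GDP 2017 = Σ (p_2014 × q_2017) = 41.97·73 + 42.20·1298 + 6.45·607 = 61754.56.

€61754.56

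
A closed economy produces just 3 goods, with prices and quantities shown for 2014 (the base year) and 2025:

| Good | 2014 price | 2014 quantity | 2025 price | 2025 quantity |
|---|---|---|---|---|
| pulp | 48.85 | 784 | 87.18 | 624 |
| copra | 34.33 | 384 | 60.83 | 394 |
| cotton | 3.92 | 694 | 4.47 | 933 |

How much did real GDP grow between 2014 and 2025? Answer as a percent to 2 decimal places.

Real GDP 2014 = Nominal GDP 2014 = 48.85·784 + 34.33·384 + 3.92·694 = 54201.60.
Real GDP 2025 (at 2014 prices) = 48.85·624 + 34.33·394 + 3.92·933 = 47665.78.
Real growth = 47665.78/54201.60 − 1 = -0.1206.

-12.06%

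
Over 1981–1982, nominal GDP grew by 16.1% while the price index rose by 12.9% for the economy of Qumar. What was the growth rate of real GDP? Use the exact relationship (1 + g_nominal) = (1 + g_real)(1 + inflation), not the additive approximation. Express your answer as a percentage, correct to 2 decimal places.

2.83%

(1 + g_nom) = (1 + g_real)(1 + π), so g_real = 1.1610 / 1.1290 − 1 = 0.02834.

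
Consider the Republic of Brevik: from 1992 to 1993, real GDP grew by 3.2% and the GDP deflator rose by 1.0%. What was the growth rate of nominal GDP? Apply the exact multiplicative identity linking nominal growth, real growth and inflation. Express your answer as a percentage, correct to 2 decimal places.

4.23%

(1 + g_nom) = (1 + g_real)(1 + π) = 1.0320 × 1.0100 = 1.04232.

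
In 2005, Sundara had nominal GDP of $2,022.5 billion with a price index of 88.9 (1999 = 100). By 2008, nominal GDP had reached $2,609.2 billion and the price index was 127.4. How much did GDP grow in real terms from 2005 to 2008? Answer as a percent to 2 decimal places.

Deflate each year: 2005 → 2022.5/0.889 = 2275.03; 2008 → 2609.2/1.274 = 2048.04.
So real GDP changed by 2048.04/2275.03 − 1 = -0.0998, i.e. -9.98%.

-9.98%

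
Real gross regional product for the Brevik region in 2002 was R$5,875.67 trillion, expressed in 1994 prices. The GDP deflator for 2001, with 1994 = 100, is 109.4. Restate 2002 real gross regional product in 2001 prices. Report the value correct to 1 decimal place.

R$6,428.0 trillion

Real gross regional product in 2001 prices = Real gross regional product in 1994 prices × (P_2001/P_1994) = 5875.67 × 1.094 = 6427.98.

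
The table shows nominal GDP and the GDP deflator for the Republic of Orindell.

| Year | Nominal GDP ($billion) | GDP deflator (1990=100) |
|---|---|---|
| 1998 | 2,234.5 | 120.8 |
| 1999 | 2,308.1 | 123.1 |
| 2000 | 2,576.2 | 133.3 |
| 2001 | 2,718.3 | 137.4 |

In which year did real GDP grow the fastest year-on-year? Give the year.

1999: real = 2308.1/1.231 = 1874.98; growth vs 1998 (1849.75) = 1.36%.
2000: real = 2576.2/1.333 = 1932.63; growth vs 1999 (1874.98) = 3.07%.
2001: real = 2718.3/1.374 = 1978.38; growth vs 2000 (1932.63) = 2.37%.

2000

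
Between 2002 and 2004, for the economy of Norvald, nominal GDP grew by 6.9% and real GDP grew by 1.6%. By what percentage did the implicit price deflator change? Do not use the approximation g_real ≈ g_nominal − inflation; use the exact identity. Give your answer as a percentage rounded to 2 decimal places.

(1 + g_nom) = (1 + g_real)(1 + π), so π = 1.0690 / 1.0160 − 1 = 0.05217.

5.22%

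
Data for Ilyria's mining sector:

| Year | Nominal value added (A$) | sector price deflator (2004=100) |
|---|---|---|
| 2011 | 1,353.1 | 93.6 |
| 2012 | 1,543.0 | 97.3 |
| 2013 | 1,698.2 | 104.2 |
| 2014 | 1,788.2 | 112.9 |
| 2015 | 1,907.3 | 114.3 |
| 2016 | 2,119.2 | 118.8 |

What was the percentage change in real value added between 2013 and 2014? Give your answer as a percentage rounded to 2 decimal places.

Real value added 2013 = 1698.2/1.042 = 1629.75.
Real value added 2014 = 1788.2/1.129 = 1583.88.
Change = 1583.88/1629.75 − 1 = -0.0281.

-2.81%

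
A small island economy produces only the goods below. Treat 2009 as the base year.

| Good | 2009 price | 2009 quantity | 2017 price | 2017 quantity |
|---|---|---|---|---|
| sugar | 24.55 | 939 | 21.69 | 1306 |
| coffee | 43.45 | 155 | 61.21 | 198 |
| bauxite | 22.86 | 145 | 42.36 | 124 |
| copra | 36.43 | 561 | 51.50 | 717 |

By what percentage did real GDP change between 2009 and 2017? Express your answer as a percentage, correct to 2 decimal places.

Real GDP 2009 = Nominal GDP 2009 = 24.55·939 + 43.45·155 + 22.86·145 + 36.43·561 = 53539.13.
Real GDP 2017 (at 2009 prices) = 24.55·1306 + 43.45·198 + 22.86·124 + 36.43·717 = 69620.35.
Real growth = 69620.35/53539.13 − 1 = 0.3004.

30.04%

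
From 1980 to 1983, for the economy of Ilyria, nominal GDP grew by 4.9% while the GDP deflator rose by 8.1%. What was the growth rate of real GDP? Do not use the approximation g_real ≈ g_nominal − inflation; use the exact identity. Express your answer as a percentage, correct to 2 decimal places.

-2.96%

(1 + g_nom) = (1 + g_real)(1 + π), so g_real = 1.0490 / 1.0810 − 1 = -0.02960.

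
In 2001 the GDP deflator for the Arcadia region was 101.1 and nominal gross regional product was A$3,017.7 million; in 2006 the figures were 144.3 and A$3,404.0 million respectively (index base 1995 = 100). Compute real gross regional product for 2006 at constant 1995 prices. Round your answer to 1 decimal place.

Real gross regional product = Nominal / (GDP deflator/100) = 3404.0 / 1.443 = 2358.97.

A$2,359.0 million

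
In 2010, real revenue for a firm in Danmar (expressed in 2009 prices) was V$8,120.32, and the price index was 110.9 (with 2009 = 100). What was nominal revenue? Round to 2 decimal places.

Nominal revenue = Real × (price index/100) = 8120.32 × 1.109 = 9005.43.

V$9,005.43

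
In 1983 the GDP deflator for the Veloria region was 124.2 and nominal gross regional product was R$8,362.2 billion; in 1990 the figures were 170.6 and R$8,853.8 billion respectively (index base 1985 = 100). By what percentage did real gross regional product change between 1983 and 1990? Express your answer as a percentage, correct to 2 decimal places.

-22.92%

Real gross regional product 1983 = 8362.2 / 1.242 = 6732.85.
Real gross regional product 1990 = 8853.8 / 1.706 = 5189.80.
Real growth = 5189.80 / 6732.85 − 1 = -0.2292.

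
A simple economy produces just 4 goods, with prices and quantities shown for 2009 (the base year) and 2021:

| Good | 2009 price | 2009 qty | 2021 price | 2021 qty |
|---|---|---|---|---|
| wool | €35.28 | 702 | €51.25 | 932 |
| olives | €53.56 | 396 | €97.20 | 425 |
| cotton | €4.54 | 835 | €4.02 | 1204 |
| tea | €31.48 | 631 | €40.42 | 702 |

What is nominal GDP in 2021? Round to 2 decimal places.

€122289.92

Nominal GDP 2021 = Σ (p_2021 × q_2021) = 51.25·932 + 97.20·425 + 4.02·1204 + 40.42·702 = 122289.92.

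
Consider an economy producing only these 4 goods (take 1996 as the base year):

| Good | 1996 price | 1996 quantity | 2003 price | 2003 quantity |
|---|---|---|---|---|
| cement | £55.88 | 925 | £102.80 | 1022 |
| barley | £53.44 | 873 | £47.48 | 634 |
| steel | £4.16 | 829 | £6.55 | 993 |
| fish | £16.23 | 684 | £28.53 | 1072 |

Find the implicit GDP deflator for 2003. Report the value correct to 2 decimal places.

153.09

Nominal GDP 2003 = 102.80·1022 + 47.48·634 + 6.55·993 + 28.53·1072 = 172252.23.
Real GDP 2003 (at 1996 prices) = 55.88·1022 + 53.44·634 + 4.16·993 + 16.23·1072 = 112519.76.
Deflator = Nominal/Real × 100 = 172252.23/112519.76 × 100 = 153.086.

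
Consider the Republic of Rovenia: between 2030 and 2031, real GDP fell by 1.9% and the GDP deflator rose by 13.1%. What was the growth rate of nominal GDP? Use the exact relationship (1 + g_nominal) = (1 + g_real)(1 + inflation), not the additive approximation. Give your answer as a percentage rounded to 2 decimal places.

10.95%

(1 + g_nom) = (1 + g_real)(1 + π) = 0.9810 × 1.1310 = 1.10951.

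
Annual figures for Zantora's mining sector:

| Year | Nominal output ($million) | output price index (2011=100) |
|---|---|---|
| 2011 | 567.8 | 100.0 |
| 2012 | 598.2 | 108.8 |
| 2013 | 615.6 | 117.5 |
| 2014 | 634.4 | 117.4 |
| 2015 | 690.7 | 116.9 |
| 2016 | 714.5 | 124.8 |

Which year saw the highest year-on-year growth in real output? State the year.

2012: real = 598.2/1.088 = 549.82; growth vs 2011 (567.80) = -3.17%.
2013: real = 615.6/1.175 = 523.91; growth vs 2012 (549.82) = -4.71%.
2014: real = 634.4/1.174 = 540.37; growth vs 2013 (523.91) = 3.14%.
2015: real = 690.7/1.169 = 590.85; growth vs 2014 (540.37) = 9.34%.
2016: real = 714.5/1.248 = 572.52; growth vs 2015 (590.85) = -3.10%.

2015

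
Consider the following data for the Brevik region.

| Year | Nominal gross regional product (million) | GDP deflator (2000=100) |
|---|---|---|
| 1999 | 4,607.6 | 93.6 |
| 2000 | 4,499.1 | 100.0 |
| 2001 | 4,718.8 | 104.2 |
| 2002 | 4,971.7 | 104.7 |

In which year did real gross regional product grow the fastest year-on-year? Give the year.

2002

2000: real = 4499.1/1.000 = 4499.10; growth vs 1999 (4922.65) = -8.60%.
2001: real = 4718.8/1.042 = 4528.60; growth vs 2000 (4499.10) = 0.66%.
2002: real = 4971.7/1.047 = 4748.52; growth vs 2001 (4528.60) = 4.86%.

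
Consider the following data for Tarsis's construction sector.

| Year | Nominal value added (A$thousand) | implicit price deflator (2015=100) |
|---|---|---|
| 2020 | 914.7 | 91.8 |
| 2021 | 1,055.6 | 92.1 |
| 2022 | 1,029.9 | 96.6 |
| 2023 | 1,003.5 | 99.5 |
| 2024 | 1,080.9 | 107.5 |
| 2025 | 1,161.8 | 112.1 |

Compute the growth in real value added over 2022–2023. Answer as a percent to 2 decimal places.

Real value added 2022 = 1029.9/0.966 = 1066.15.
Real value added 2023 = 1003.5/0.995 = 1008.54.
Change = 1008.54/1066.15 − 1 = -0.0540.

-5.40%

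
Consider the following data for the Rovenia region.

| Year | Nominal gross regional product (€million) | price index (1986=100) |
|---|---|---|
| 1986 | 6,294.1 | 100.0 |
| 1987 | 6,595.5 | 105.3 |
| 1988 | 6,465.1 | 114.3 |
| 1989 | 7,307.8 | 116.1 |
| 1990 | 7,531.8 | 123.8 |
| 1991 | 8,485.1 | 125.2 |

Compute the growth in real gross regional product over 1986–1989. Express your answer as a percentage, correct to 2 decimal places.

Real gross regional product 1986 = 6294.1/1.000 = 6294.10.
Real gross regional product 1989 = 7307.8/1.161 = 6294.40.
Change = 6294.40/6294.10 − 1 = 0.0000.

0.00%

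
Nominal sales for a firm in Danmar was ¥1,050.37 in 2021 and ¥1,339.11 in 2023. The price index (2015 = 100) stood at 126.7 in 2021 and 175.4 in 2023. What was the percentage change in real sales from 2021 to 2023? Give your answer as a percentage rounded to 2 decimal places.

Real sales 2021 = 1050.37 / 1.267 = 829.02.
Real sales 2023 = 1339.11 / 1.754 = 763.46.
Real growth = 763.46 / 829.02 − 1 = -0.0791.

-7.91%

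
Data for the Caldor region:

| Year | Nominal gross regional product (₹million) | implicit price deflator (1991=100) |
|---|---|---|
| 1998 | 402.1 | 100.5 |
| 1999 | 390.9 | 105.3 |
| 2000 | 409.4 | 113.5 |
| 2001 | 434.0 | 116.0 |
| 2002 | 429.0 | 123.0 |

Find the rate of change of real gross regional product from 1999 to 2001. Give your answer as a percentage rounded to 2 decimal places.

0.78%

Real gross regional product 1999 = 390.9/1.053 = 371.23.
Real gross regional product 2001 = 434.0/1.160 = 374.14.
Change = 374.14/371.23 − 1 = 0.0078.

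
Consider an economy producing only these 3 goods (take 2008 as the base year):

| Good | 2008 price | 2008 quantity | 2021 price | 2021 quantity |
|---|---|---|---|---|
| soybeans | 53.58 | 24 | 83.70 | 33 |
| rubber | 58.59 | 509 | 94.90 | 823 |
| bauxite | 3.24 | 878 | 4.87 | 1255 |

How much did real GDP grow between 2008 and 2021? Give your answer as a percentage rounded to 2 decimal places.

59.20%

Real GDP 2008 = Nominal GDP 2008 = 53.58·24 + 58.59·509 + 3.24·878 = 33952.95.
Real GDP 2021 (at 2008 prices) = 53.58·33 + 58.59·823 + 3.24·1255 = 54053.91.
Real growth = 54053.91/33952.95 − 1 = 0.5920.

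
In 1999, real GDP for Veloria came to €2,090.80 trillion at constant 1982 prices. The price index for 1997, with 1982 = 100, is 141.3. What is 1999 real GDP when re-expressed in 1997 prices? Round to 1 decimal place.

Real GDP in 1997 prices = Real GDP in 1982 prices × (P_1997/P_1982) = 2090.80 × 1.413 = 2954.30.

€2,954.3 trillion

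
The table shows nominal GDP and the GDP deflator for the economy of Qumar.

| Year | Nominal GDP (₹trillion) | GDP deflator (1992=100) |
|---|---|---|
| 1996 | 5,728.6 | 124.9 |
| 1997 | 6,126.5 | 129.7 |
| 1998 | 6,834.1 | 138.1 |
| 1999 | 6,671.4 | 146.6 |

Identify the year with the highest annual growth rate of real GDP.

1998

1997: real = 6126.5/1.297 = 4723.59; growth vs 1996 (4586.55) = 2.99%.
1998: real = 6834.1/1.381 = 4948.66; growth vs 1997 (4723.59) = 4.76%.
1999: real = 6671.4/1.466 = 4550.75; growth vs 1998 (4948.66) = -8.04%.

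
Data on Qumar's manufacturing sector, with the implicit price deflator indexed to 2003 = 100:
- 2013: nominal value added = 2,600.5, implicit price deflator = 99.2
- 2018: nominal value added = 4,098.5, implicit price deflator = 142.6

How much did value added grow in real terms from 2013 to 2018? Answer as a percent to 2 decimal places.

9.64%

Deflate each year: 2013 → 2600.5/0.992 = 2621.47; 2018 → 4098.5/1.426 = 2874.12.
So real value added changed by 2874.12/2621.47 − 1 = 0.0964, i.e. 9.64%.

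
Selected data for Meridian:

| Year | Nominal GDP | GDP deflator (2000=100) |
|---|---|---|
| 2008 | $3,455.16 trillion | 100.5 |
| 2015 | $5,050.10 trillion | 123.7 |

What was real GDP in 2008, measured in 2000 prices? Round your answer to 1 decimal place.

$3,438.0 trillion

Real GDP = Nominal / (GDP deflator/100) = 3455.16 / 1.005 = 3437.97.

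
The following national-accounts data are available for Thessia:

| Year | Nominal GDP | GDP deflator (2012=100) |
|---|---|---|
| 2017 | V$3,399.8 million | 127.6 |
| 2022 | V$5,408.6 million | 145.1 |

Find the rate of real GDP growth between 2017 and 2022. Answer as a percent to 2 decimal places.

Deflate each year: 2017 → 3399.8/1.276 = 2664.42; 2022 → 5408.6/1.451 = 3727.50.
So real GDP changed by 3727.50/2664.42 − 1 = 0.3990, i.e. 39.90%.

39.90%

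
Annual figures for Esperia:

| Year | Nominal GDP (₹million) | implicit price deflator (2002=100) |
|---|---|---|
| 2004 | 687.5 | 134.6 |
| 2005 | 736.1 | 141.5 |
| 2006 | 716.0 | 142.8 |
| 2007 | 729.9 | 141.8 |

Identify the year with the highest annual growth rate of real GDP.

2005: real = 736.1/1.415 = 520.21; growth vs 2004 (510.77) = 1.85%.
2006: real = 716.0/1.428 = 501.40; growth vs 2005 (520.21) = -3.62%.
2007: real = 729.9/1.418 = 514.74; growth vs 2006 (501.40) = 2.66%.

2007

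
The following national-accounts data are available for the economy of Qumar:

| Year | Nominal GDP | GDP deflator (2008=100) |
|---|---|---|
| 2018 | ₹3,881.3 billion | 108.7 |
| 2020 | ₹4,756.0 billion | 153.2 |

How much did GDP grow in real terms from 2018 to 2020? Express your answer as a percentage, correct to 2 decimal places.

-13.06%

Real GDP 2018 = 3881.3 / 1.087 = 3570.65.
Real GDP 2020 = 4756.0 / 1.532 = 3104.44.
Real growth = 3104.44 / 3570.65 − 1 = -0.1306.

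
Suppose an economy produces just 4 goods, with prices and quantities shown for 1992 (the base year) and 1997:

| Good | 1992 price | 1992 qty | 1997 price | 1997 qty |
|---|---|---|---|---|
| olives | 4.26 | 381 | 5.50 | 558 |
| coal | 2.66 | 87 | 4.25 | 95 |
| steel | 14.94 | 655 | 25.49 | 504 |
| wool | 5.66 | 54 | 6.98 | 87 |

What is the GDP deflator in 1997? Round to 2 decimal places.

Nominal GDP 1997 = 5.50·558 + 4.25·95 + 25.49·504 + 6.98·87 = 16926.97.
Real GDP 1997 (at 1992 prices) = 4.26·558 + 2.66·95 + 14.94·504 + 5.66·87 = 10651.96.
Deflator = Nominal/Real × 100 = 16926.97/10651.96 × 100 = 158.909.

158.91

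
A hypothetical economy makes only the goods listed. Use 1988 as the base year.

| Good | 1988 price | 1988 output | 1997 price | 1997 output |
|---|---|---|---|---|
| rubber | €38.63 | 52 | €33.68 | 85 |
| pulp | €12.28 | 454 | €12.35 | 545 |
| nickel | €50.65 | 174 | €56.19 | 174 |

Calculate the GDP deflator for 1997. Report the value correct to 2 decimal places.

Nominal GDP 1997 = 33.68·85 + 12.35·545 + 56.19·174 = 19370.61.
Real GDP 1997 (at 1988 prices) = 38.63·85 + 12.28·545 + 50.65·174 = 18789.25.
Deflator = Nominal/Real × 100 = 19370.61/18789.25 × 100 = 103.094.

103.09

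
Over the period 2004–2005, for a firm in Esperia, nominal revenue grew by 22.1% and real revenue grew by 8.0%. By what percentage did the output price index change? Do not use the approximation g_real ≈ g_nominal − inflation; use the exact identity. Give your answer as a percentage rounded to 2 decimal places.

13.06%

(1 + g_nom) = (1 + g_real)(1 + π), so π = 1.2210 / 1.0800 − 1 = 0.13056.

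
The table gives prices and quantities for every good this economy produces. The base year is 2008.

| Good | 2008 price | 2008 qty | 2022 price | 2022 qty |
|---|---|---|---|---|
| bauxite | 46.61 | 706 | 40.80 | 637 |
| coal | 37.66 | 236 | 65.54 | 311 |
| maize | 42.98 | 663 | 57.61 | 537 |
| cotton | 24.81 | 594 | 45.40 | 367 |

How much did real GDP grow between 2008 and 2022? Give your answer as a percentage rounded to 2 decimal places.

Real GDP 2008 = Nominal GDP 2008 = 46.61·706 + 37.66·236 + 42.98·663 + 24.81·594 = 85027.30.
Real GDP 2022 (at 2008 prices) = 46.61·637 + 37.66·311 + 42.98·537 + 24.81·367 = 73588.36.
Real growth = 73588.36/85027.30 − 1 = -0.1345.

-13.45%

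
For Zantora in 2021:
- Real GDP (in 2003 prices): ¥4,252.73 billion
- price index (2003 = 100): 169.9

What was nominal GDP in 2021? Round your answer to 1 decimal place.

Nominal GDP = Real × (price index/100) = 4252.73 × 1.699 = 7225.39.

¥7,225.4 billion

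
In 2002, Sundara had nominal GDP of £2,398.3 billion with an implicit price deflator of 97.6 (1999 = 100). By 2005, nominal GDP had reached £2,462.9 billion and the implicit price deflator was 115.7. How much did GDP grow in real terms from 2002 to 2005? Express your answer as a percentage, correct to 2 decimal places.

-13.37%

Deflate each year: 2002 → 2398.3/0.976 = 2457.27; 2005 → 2462.9/1.157 = 2128.69.
So real GDP changed by 2128.69/2457.27 − 1 = -0.1337, i.e. -13.37%.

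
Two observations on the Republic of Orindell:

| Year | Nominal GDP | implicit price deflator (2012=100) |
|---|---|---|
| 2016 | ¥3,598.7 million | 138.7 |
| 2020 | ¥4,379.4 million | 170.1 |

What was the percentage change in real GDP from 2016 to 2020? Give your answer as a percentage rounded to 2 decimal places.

-0.77%

Deflate each year: 2016 → 3598.7/1.387 = 2594.59; 2020 → 4379.4/1.701 = 2574.60.
So real GDP changed by 2574.60/2594.59 − 1 = -0.0077, i.e. -0.77%.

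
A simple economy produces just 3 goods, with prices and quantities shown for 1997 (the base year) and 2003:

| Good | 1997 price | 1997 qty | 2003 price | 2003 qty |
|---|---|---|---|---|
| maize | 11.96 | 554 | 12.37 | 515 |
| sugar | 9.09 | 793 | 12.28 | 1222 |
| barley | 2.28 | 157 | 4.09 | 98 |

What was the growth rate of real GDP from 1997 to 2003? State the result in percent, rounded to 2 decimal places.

Real GDP 1997 = Nominal GDP 1997 = 11.96·554 + 9.09·793 + 2.28·157 = 14192.17.
Real GDP 2003 (at 1997 prices) = 11.96·515 + 9.09·1222 + 2.28·98 = 17490.82.
Real growth = 17490.82/14192.17 − 1 = 0.2324.

23.24%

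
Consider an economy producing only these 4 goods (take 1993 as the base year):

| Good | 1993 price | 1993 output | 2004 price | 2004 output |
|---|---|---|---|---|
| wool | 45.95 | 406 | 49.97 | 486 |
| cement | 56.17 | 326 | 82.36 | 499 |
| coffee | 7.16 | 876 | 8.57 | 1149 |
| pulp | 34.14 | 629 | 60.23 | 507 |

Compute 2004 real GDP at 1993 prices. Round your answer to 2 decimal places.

Real GDP 2004 = Σ (p_1993 × q_2004) = 45.95·486 + 56.17·499 + 7.16·1149 + 34.14·507 = 75896.35.

75896.35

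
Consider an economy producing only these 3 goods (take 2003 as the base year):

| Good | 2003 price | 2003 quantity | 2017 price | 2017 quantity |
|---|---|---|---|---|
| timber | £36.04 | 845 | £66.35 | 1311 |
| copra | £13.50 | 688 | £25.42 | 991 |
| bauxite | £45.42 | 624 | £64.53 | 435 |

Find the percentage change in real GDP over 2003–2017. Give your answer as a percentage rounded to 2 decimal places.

18.07%

Real GDP 2003 = Nominal GDP 2003 = 36.04·845 + 13.50·688 + 45.42·624 = 68083.88.
Real GDP 2017 (at 2003 prices) = 36.04·1311 + 13.50·991 + 45.42·435 = 80384.64.
Real growth = 80384.64/68083.88 − 1 = 0.1807.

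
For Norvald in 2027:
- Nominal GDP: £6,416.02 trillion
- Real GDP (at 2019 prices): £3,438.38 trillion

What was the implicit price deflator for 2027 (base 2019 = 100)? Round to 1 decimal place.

186.6

implicit price deflator = (Nominal / Real) × 100 = 6416.02 / 3438.38 × 100 = 186.60.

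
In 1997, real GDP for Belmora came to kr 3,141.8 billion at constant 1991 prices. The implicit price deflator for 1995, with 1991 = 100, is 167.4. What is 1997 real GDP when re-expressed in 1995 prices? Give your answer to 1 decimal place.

Real GDP in 1995 prices = Real GDP in 1991 prices × (P_1995/P_1991) = 3141.8 × 1.674 = 5259.37.

kr 5,259.4 billion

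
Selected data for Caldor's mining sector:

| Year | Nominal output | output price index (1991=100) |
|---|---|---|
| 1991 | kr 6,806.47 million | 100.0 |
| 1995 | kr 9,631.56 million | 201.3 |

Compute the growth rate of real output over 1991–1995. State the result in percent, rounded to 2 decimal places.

-29.70%

Real output 1991 = 6806.47 / 1.000 = 6806.47.
Real output 1995 = 9631.56 / 2.013 = 4784.68.
Real growth = 4784.68 / 6806.47 − 1 = -0.2970.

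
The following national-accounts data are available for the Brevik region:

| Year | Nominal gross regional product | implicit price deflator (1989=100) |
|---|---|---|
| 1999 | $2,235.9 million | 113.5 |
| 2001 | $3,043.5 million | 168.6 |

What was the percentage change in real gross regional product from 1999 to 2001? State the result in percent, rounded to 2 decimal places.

Deflate each year: 1999 → 2235.9/1.135 = 1969.96; 2001 → 3043.5/1.686 = 1805.16.
So real gross regional product changed by 1805.16/1969.96 − 1 = -0.0837, i.e. -8.37%.

-8.37%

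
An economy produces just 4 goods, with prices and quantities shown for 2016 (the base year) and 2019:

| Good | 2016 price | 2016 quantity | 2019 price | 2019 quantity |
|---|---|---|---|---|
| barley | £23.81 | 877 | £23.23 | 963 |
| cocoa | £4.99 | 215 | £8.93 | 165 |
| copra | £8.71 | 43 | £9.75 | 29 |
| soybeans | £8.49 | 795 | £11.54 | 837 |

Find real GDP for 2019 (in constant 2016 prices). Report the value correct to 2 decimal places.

Real GDP 2019 = Σ (p_2016 × q_2019) = 23.81·963 + 4.99·165 + 8.71·29 + 8.49·837 = 31111.10.

£31111.10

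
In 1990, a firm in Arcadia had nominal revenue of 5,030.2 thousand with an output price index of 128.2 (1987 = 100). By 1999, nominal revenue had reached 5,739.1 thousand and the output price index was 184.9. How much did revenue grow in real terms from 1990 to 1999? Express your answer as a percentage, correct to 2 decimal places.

-20.89%

Real revenue 1990 = 5030.2 / 1.282 = 3923.71.
Real revenue 1999 = 5739.1 / 1.849 = 3103.89.
Real growth = 3103.89 / 3923.71 − 1 = -0.2089.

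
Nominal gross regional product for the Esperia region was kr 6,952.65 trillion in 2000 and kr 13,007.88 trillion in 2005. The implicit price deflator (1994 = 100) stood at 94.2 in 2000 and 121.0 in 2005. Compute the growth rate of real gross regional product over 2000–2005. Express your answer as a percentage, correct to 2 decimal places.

Real gross regional product 2000 = 6952.65 / 0.942 = 7380.73.
Real gross regional product 2005 = 13007.88 / 1.210 = 10750.31.
Real growth = 10750.31 / 7380.73 − 1 = 0.4565.

45.65%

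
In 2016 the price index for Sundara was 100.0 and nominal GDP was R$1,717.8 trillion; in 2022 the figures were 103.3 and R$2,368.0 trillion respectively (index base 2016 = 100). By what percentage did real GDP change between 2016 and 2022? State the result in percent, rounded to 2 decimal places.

33.45%

Real GDP 2016 = 1717.8 / 1.000 = 1717.80.
Real GDP 2022 = 2368.0 / 1.033 = 2292.35.
Real growth = 2292.35 / 1717.80 − 1 = 0.3345.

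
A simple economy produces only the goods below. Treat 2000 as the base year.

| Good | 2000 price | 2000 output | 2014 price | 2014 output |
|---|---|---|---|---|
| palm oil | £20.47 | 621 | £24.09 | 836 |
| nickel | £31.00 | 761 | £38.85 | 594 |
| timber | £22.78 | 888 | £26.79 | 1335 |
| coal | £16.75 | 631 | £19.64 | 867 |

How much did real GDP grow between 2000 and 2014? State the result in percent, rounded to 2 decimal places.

Real GDP 2000 = Nominal GDP 2000 = 20.47·621 + 31.00·761 + 22.78·888 + 16.75·631 = 67100.76.
Real GDP 2014 (at 2000 prices) = 20.47·836 + 31.00·594 + 22.78·1335 + 16.75·867 = 80460.47.
Real growth = 80460.47/67100.76 − 1 = 0.1991.

19.91%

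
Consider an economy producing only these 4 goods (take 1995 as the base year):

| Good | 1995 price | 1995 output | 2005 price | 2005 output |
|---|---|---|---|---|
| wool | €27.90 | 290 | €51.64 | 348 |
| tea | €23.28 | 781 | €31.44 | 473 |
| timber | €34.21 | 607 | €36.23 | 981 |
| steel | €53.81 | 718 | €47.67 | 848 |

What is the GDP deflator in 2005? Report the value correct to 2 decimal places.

Nominal GDP 2005 = 51.64·348 + 31.44·473 + 36.23·981 + 47.67·848 = 108807.63.
Real GDP 2005 (at 1995 prices) = 27.90·348 + 23.28·473 + 34.21·981 + 53.81·848 = 99911.53.
Deflator = Nominal/Real × 100 = 108807.63/99911.53 × 100 = 108.904.

108.90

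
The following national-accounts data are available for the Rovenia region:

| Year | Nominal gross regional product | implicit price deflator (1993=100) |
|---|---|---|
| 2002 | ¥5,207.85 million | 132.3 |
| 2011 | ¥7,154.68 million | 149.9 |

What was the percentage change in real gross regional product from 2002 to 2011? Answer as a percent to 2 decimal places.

21.25%

Real gross regional product 2002 = 5207.85 / 1.323 = 3936.39.
Real gross regional product 2011 = 7154.68 / 1.499 = 4772.97.
Real growth = 4772.97 / 3936.39 − 1 = 0.2125.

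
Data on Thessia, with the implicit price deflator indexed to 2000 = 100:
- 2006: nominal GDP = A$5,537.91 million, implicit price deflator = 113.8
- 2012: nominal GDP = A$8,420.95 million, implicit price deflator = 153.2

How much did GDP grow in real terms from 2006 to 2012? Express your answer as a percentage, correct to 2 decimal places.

Deflate each year: 2006 → 5537.91/1.138 = 4866.35; 2012 → 8420.95/1.532 = 5496.70.
So real GDP changed by 5496.70/4866.35 − 1 = 0.1295, i.e. 12.95%.

12.95%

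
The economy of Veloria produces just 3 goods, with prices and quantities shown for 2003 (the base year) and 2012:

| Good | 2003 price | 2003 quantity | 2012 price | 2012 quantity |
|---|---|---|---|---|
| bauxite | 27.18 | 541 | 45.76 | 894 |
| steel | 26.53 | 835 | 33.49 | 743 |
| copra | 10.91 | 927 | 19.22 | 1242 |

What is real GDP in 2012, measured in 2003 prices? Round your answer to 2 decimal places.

Real GDP 2012 = Σ (p_2003 × q_2012) = 27.18·894 + 26.53·743 + 10.91·1242 = 57560.93.

57560.93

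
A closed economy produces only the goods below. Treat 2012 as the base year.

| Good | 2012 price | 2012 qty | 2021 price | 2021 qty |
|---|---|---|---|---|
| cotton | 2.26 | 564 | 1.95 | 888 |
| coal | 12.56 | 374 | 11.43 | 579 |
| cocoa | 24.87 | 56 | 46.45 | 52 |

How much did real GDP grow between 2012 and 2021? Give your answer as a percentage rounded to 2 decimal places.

43.55%

Real GDP 2012 = Nominal GDP 2012 = 2.26·564 + 12.56·374 + 24.87·56 = 7364.80.
Real GDP 2021 (at 2012 prices) = 2.26·888 + 12.56·579 + 24.87·52 = 10572.36.
Real growth = 10572.36/7364.80 − 1 = 0.4355.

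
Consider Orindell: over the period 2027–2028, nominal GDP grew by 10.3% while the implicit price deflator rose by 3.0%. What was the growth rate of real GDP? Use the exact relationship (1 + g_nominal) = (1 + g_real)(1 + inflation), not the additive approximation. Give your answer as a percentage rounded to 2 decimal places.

(1 + g_nom) = (1 + g_real)(1 + π), so g_real = 1.1030 / 1.0300 − 1 = 0.07087.

7.09%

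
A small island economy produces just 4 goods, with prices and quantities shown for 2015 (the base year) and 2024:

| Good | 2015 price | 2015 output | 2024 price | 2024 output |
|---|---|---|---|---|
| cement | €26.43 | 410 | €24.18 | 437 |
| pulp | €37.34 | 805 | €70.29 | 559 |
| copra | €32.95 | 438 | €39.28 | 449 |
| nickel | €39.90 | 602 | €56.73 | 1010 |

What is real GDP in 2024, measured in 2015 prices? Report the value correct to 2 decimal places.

€87516.52

Real GDP 2024 = Σ (p_2015 × q_2024) = 26.43·437 + 37.34·559 + 32.95·449 + 39.90·1010 = 87516.52.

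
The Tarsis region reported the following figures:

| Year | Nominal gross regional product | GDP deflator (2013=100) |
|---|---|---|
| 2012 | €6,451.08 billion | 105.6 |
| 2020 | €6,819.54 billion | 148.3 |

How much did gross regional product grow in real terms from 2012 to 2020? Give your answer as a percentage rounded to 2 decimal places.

Real gross regional product 2012 = 6451.08 / 1.056 = 6108.98.
Real gross regional product 2020 = 6819.54 / 1.483 = 4598.48.
Real growth = 4598.48 / 6108.98 − 1 = -0.2473.

-24.73%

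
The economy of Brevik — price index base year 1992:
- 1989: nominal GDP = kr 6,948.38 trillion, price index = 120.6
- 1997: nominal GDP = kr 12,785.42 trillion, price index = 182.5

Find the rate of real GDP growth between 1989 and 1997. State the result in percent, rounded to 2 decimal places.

21.60%

Real GDP 1989 = 6948.38 / 1.206 = 5761.51.
Real GDP 1997 = 12785.42 / 1.825 = 7005.71.
Real growth = 7005.71 / 5761.51 − 1 = 0.2160.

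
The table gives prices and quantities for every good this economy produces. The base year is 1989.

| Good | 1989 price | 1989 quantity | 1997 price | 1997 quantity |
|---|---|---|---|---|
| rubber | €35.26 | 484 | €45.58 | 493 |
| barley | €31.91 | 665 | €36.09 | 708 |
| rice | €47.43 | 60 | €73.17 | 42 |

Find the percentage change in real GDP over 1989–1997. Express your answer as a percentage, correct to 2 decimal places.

2.03%

Real GDP 1989 = Nominal GDP 1989 = 35.26·484 + 31.91·665 + 47.43·60 = 41131.79.
Real GDP 1997 (at 1989 prices) = 35.26·493 + 31.91·708 + 47.43·42 = 41967.52.
Real growth = 41967.52/41131.79 − 1 = 0.0203.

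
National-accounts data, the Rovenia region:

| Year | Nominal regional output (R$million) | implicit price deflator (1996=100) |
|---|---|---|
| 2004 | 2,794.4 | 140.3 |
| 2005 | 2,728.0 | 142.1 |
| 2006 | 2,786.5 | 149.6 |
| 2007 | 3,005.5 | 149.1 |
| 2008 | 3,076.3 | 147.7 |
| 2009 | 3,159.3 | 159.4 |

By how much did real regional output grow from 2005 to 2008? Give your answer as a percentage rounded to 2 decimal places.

8.49%

Real regional output 2005 = 2728.0/1.421 = 1919.77.
Real regional output 2008 = 3076.3/1.477 = 2082.80.
Change = 2082.80/1919.77 − 1 = 0.0849.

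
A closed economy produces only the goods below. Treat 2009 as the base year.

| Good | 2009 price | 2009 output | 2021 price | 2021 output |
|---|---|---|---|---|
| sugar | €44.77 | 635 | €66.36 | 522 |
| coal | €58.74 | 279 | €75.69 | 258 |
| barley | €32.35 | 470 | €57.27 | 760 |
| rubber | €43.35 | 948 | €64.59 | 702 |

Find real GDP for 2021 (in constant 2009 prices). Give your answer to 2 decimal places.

€93542.56

Real GDP 2021 = Σ (p_2009 × q_2021) = 44.77·522 + 58.74·258 + 32.35·760 + 43.35·702 = 93542.56.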